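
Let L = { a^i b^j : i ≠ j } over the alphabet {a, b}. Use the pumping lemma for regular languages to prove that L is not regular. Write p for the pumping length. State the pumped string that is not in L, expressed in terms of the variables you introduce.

Suppose for contradiction that L is regular, and let p be the pumping length.
Choose w = a^p b^{p+p!}. Since p ≠ p+p!, w ∈ L; and |w| ≥ p.
Write w = xyz as guaranteed by the lemma, with |xy| ≤ p and y is nonempty.
Because |xy| ≤ p and w begins with p copies of a, we have y = a^k with 1 ≤ k ≤ p.
Since 1 ≤ k ≤ p, k divides p!; set t = 1 + p!/k. Then xy^t z has p + (p!/k)·k = p + p! copies of a. Now the a-count equals the b-count, so i ≠ j fails. So xy^t z = a^{p+p!} b^{p+p!} ∉ L.
This is a contradiction; hence L is not regular.

a^{p+p!} b^{p+p!}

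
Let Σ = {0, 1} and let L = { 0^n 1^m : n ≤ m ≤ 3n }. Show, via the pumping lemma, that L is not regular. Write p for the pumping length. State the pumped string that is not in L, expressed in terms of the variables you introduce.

Toward a contradiction, assume L is regular with pumping length p.
Take w = 0^p 1^p ∈ L (since p ≤ p ≤ 3p), with |w| = 2p ≥ p.
Write w = xyz as guaranteed by the lemma, with |xy| ≤ p and |y| > 0.
The first p characters of w are 0's, so xy (and hence y) consists only of 0's. Write y = 0^k, 1 ≤ k ≤ p.
Pump with i = 2: xy^2z = 0^{p+k} 1^p. Now n = p+k > p = m, so the condition n ≤ m fails. Thus xy^2z ∉ L.
Contradiction. Therefore L is not regular.

0^{p+k} 1^p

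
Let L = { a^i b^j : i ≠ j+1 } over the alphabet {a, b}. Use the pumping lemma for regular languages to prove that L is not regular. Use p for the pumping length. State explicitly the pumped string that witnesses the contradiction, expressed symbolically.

Assume L is regular; let p be its pumping constant.
Choose w = a^p b^{p+p!-1}. Since p ≠ (p+p!-1)+1 = p+p!, w ∈ L; and |w| ≥ p.
By the pumping lemma, w = xyz with |xy| ≤ p and y is nonempty.
The first p characters of w are a's, so xy (and hence y) consists only of a's. Write y = a^k, 1 ≤ k ≤ p.
Since 1 ≤ k ≤ p, k divides p!; set t = 1 + p!/k. Then xy^t z has p + (p!/k)·k = p + p! copies of a. Now the a-count is p+p! and (b-count)+1 = (p+p!-1)+1 = p+p!, so i ≠ j+1 fails. So xy^t z = a^{p+p!} b^{p+p!-1} ∉ L.
This is a contradiction; hence L is not regular.

a^{p+p!} b^{p+p!-1}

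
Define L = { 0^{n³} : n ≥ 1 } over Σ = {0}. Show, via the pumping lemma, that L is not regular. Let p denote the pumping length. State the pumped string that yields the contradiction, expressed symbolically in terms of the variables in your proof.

Toward a contradiction, assume L is regular with pumping length p.
Take w = 0^{p³} ∈ L with |w| = p³ ≥ p.
Write w = xyz as guaranteed by the lemma, with |xy| ≤ p and |y| ≥ 1.
Then y = 0^k for some k with 1 ≤ k ≤ p.
Pump with i = 2: xy^2z = 0^{p³+k}. Since 1 ≤ k ≤ p, p³ < p³+k ≤ p³+p < p³+3p²+3p+1 = (p+1)³, so p³+k is not a perfect cube. So xy^2z ∉ L.
This contradicts the pumping lemma, so L is not regular.

0^{p³+k}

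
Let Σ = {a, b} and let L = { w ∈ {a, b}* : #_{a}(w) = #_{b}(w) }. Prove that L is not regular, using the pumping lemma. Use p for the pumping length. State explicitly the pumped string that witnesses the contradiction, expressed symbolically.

Suppose for contradiction that L is regular, and let p be the pumping length.
Choose w = a^p b^p ∈ L with |w| = 2p ≥ p.
The pumping lemma gives a decomposition w = xyz where |xy| ≤ p and y is nonempty.
Because |xy| ≤ p and w begins with p copies of a, we have y = a^k with 1 ≤ k ≤ p.
Pump with i = 2: xy^2z = a^{p+k} b^p has p+k occurrences of a but only p of b. Since k ≥ 1 the counts differ, so xy^2z ∉ L.
This is a contradiction; hence L is not regular.

a^{p+k} b^p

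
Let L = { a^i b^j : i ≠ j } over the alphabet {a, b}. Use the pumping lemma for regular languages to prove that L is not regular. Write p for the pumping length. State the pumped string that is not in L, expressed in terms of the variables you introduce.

Assume L is regular. Let p be the pumping length given by the pumping lemma.
Choose w = a^p b^{p+p!}. Since p ≠ p+p!, w ∈ L; and |w| ≥ p.
The pumping lemma gives a decomposition w = xyz where |xy| ≤ p and |y| ≥ 1.
Because |xy| ≤ p and w begins with p copies of a, we have y = a^k with 1 ≤ k ≤ p.
Since 1 ≤ k ≤ p, k divides p!; set t = 1 + p!/k. Then xy^t z has p + (p!/k)·k = p + p! copies of a. Now the a-count equals the b-count, so i ≠ j fails. So xy^t z = a^{p+p!} b^{p+p!} ∉ L.
This is a contradiction; hence L is not regular.

a^{p+p!} b^{p+p!}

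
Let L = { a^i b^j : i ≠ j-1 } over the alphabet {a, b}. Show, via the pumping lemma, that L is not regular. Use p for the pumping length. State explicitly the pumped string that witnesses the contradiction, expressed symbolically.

a^{p+p!} b^{p+p!+1}

Assume L is regular; let p be its pumping constant.
Choose w = a^p b^{p+p!+1}. Since p ≠ (p+p!+1)-1 = p+p!, w ∈ L; and |w| ≥ p.
Write w = xyz as guaranteed by the lemma, with |xy| ≤ p and |y| ≥ 1.
The first p characters of w are a's, so xy (and hence y) consists only of a's. Write y = a^k, 1 ≤ k ≤ p.
Since 1 ≤ k ≤ p, k divides p!; set t = 1 + p!/k. Then xy^t z has p + (p!/k)·k = p + p! copies of a. Now the a-count is p+p! and (b-count)-1 = (p+p!+1)-1 = p+p!, so i ≠ j-1 fails. So xy^t z = a^{p+p!} b^{p+p!+1} ∉ L.
Contradiction. Therefore L is not regular.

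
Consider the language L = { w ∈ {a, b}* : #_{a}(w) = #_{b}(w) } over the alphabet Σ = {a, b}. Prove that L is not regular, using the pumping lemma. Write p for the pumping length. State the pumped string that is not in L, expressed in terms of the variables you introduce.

Toward a contradiction, assume L is regular with pumping length p.
Choose w = a^p b^p ∈ L with |w| = 2p ≥ p.
By the pumping lemma, w = xyz with |xy| ≤ p and |y| > 0.
Since the first p symbols of w are all a's and |xy| ≤ p, y lies entirely in the leading a-block: y = a^k for some k with 1 ≤ k ≤ p.
Pump with i = 2: xy^2z = a^{p+k} b^p has p+k occurrences of a but only p of b. Since k ≥ 1 the counts differ, so xy^2z ∉ L.
This is a contradiction; hence L is not regular.

a^{p+k} b^p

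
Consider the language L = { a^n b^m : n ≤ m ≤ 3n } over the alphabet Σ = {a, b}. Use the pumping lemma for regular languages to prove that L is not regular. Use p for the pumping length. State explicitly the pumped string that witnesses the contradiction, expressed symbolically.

Assume L is regular. Let p be the pumping length given by the pumping lemma.
Take w = a^p b^p ∈ L (since p ≤ p ≤ 3p), with |w| = 2p ≥ p.
The pumping lemma gives a decomposition w = xyz where |xy| ≤ p and |y| ≥ 1.
The first p characters of w are a's, so xy (and hence y) consists only of a's. Write y = a^k, 1 ≤ k ≤ p.
Pump with i = 2: xy^2z = a^{p+k} b^p. Now n = p+k > p = m, so the condition n ≤ m fails. Thus xy^2z ∉ L.
This is a contradiction; hence L is not regular.

a^{p+k} b^p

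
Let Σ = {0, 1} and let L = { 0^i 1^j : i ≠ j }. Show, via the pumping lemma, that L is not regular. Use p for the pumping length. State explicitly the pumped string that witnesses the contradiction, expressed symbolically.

0^{p+p!} 1^{p+p!}

Toward a contradiction, assume L is regular with pumping length p.
Choose w = 0^p 1^{p+p!}. Since p ≠ p+p!, w ∈ L; and |w| ≥ p.
The pumping lemma gives a decomposition w = xyz where |xy| ≤ p and y is nonempty.
The first p characters of w are 0's, so xy (and hence y) consists only of 0's. Write y = 0^k, 1 ≤ k ≤ p.
Since 1 ≤ k ≤ p, k divides p!; set t = 1 + p!/k. Then xy^t z has p + (p!/k)·k = p + p! copies of 0. Now the 0-count equals the 1-count, so i ≠ j fails. So xy^t z = 0^{p+p!} 1^{p+p!} ∉ L.
Contradiction. Therefore L is not regular.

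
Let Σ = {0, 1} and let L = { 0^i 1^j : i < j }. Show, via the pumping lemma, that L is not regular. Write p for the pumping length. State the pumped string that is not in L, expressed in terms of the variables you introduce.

Assume L is regular. Let p be the pumping length given by the pumping lemma.
Choose w = 0^p 1^{p+1} ∈ L, with |w| = 2p+1 ≥ p.
Write w = xyz as guaranteed by the lemma, with |xy| ≤ p and |y| > 0.
Because |xy| ≤ p and w begins with p copies of 0, we have y = 0^k with 1 ≤ k ≤ p.
Consider xy^2z = 0^{p+k} 1^{p+1}. Since k ≥ 1, the 0-count p+k is at least p+1, so i < j fails; thus xy^2z ∉ L.
This contradicts the pumping lemma, so L is not regular.

0^{p+k} 1^{p+1}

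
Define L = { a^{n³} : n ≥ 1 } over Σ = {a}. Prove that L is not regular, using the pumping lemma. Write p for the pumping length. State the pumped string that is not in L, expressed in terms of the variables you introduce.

a^{p³+k}

Assume L is regular; let p be its pumping constant.
Take w = a^{p³} ∈ L with |w| = p³ ≥ p.
By the pumping lemma, w = xyz with |xy| ≤ p and |y| > 0.
Then y = a^k for some k with 1 ≤ k ≤ p.
Pump with i = 2: xy^2z = a^{p³+k}. Since 1 ≤ k ≤ p, p³ < p³+k ≤ p³+p < p³+3p²+3p+1 = (p+1)³, so p³+k is not a perfect cube. So xy^2z ∉ L.
This is a contradiction; hence L is not regular.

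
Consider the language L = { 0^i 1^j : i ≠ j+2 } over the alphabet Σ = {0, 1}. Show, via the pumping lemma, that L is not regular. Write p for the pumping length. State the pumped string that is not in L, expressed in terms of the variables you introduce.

Suppose for contradiction that L is regular, and let p be the pumping length.
Choose w = 0^p 1^{p+p!-2}. Since p ≠ (p+p!-2)+2 = p+p!, w ∈ L; and |w| ≥ p.
Write w = xyz as guaranteed by the lemma, with |xy| ≤ p and |y| > 0.
Since the first p symbols of w are all 0's and |xy| ≤ p, y lies entirely in the leading 0-block: y = 0^k for some k with 1 ≤ k ≤ p.
Since 1 ≤ k ≤ p, k divides p!; set t = 1 + p!/k. Then xy^t z has p + (p!/k)·k = p + p! copies of 0. Now the 0-count is p+p! and (1-count)+2 = (p+p!-2)+2 = p+p!, so i ≠ j+2 fails. So xy^t z = 0^{p+p!} 1^{p+p!-2} ∉ L.
This contradicts the pumping lemma, so L is not regular.

0^{p+p!} 1^{p+p!-2}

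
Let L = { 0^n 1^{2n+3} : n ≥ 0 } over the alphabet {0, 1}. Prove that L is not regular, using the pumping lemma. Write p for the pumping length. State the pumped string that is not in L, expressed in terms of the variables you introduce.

Assume L is regular; let p be its pumping constant.
Choose w = 0^p 1^{2p+3}, which is in L with |w| = 3p+3 ≥ p.
Write w = xyz as guaranteed by the lemma, with |xy| ≤ p and y is nonempty.
The first p characters of w are 0's, so xy (and hence y) consists only of 0's. Write y = 0^k, 1 ≤ k ≤ p.
Pump with i = 2: xy^2z = 0^{p+k} 1^{2p+3}. For this to lie in L we would need 2p+3 = 2(p+k)+3, which forces k = 0. But k ≥ 1, so xy^2z ∉ L.
This is a contradiction; hence L is not regular.

0^{p+k} 1^{2p+3}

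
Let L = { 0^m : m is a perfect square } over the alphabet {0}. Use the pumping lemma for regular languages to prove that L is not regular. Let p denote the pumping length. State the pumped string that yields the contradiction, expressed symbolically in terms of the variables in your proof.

Assume L is regular; let p be its pumping constant.
Take w = 0^{p²} ∈ L with |w| = p² ≥ p.
Write w = xyz as guaranteed by the lemma, with |xy| ≤ p and |y| > 0.
Then y = 0^k for some k with 1 ≤ k ≤ p.
Pump with i = 2: xy^2z = 0^{p²+k}. Since 1 ≤ k ≤ p, p² < p²+k ≤ p²+p < (p+1)², so p²+k lies strictly between consecutive squares and is not a perfect square. So xy^2z ∉ L.
This contradicts the pumping lemma, so L is not regular.

0^{p²+k}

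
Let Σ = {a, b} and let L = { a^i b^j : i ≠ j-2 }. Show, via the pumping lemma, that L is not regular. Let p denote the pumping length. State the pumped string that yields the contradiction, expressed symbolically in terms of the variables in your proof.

Suppose for contradiction that L is regular, and let p be the pumping length.
Choose w = a^p b^{p+p!+2}. Since p ≠ (p+p!+2)-2 = p+p!, w ∈ L; and |w| ≥ p.
By the pumping lemma, w = xyz with |xy| ≤ p and y is nonempty.
The first p characters of w are a's, so xy (and hence y) consists only of a's. Write y = a^k, 1 ≤ k ≤ p.
Since 1 ≤ k ≤ p, k divides p!; set t = 1 + p!/k. Then xy^t z has p + (p!/k)·k = p + p! copies of a. Now the a-count is p+p! and (b-count)-2 = (p+p!+2)-2 = p+p!, so i ≠ j-2 fails. So xy^t z = a^{p+p!} b^{p+p!+2} ∉ L.
This contradicts the pumping lemma, so L is not regular.

a^{p+p!} b^{p+p!+2}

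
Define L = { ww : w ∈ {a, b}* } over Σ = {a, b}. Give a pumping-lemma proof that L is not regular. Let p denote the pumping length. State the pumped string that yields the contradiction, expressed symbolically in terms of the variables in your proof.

a^{p+k} b^p a^p b^p

Assume L is regular. Let p be the pumping length given by the pumping lemma.
Take w = a^p b^p a^p b^p = uu where u = a^pb^p; then w ∈ L and |w| = 4p ≥ p.
Write w = xyz as guaranteed by the lemma, with |xy| ≤ p and |y| ≥ 1.
Because |xy| ≤ p and w begins with p copies of a, we have y = a^k with 1 ≤ k ≤ p.
Pump with i = 2: xy^2z = a^{p+k} b^p a^p b^p, of length 4p+k. Suppose this equals vv. The string starts with a and ends with b, so v does too; thus the boundary between the two copies of v is a b→a transition. There is exactly one such transition, at position 2p+k, so |v| = 2p+k and |vv| = 4p+2k ≠ 4p+k since k ≥ 1. So xy^2z ∉ L.
This is a contradiction; hence L is not regular.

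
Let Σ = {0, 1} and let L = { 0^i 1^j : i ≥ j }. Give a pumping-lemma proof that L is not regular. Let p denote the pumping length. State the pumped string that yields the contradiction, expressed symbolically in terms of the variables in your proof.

0^{p-k} 1^p

Assume L is regular. Let p be the pumping length given by the pumping lemma.
Choose w = 0^p 1^p ∈ L, with |w| = 2p ≥ p.
By the pumping lemma, w = xyz with |xy| ≤ p and |y| ≥ 1.
The first p characters of w are 0's, so xy (and hence y) consists only of 0's. Write y = 0^k, 1 ≤ k ≤ p.
Consider xy^0z = xz = 0^{p-k} 1^p. Since k ≥ 1, the 0-count p-k is less than p, so i ≥ j fails; thus xz ∉ L.
Contradiction. Therefore L is not regular.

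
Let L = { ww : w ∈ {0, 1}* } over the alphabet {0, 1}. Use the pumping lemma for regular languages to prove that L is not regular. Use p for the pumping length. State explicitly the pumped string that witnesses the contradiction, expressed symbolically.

0^{p+k} 1^p 0^p 1^p

Toward a contradiction, assume L is regular with pumping length p.
Take w = 0^p 1^p 0^p 1^p = uu where u = 0^p1^p; then w ∈ L and |w| = 4p ≥ p.
By the pumping lemma, w = xyz with |xy| ≤ p and y is nonempty.
Because |xy| ≤ p and w begins with p copies of 0, we have y = 0^k with 1 ≤ k ≤ p.
Pump with i = 2: xy^2z = 0^{p+k} 1^p 0^p 1^p, of length 4p+k. Suppose this equals vv. The string starts with 0 and ends with 1, so v does too; thus the boundary between the two copies of v is a 1→0 transition. There is exactly one such transition, at position 2p+k, so |v| = 2p+k and |vv| = 4p+2k ≠ 4p+k since k ≥ 1. So xy^2z ∉ L.
This is a contradiction; hence L is not regular.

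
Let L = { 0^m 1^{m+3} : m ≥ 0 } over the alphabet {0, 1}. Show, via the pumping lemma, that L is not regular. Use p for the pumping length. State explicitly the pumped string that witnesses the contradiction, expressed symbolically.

Assume L is regular; let p be its pumping constant.
Choose w = 0^p 1^{p+3}, which is in L with |w| = 2p+3 ≥ p.
Write w = xyz as guaranteed by the lemma, with |xy| ≤ p and y is nonempty.
Since the first p symbols of w are all 0's and |xy| ≤ p, y lies entirely in the leading 0-block: y = 0^k for some k with 1 ≤ k ≤ p.
Pump with i = 2: xy^2z = 0^{p+k} 1^{p+3}. For this to lie in L we would need p+3 = (p+k)+3, which forces k = 0. But k ≥ 1, so xy^2z ∉ L.
This contradicts the pumping lemma, so L is not regular.

0^{p+k} 1^{p+3}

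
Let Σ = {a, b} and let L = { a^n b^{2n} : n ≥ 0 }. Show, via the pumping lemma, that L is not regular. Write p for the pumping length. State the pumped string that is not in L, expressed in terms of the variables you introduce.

a^{p+k} b^{2p}

Suppose for contradiction that L is regular, and let p be the pumping length.
Choose w = a^p b^{2p}, which is in L with |w| = 3p ≥ p.
The pumping lemma gives a decomposition w = xyz where |xy| ≤ p and |y| > 0.
Since the first p symbols of w are all a's and |xy| ≤ p, y lies entirely in the leading a-block: y = a^k for some k with 1 ≤ k ≤ p.
Pump with i = 2: xy^2z = a^{p+k} b^{2p}. For this to lie in L we would need 2p = 2(p+k), which forces k = 0. But k ≥ 1, so xy^2z ∉ L.
This is a contradiction; hence L is not regular.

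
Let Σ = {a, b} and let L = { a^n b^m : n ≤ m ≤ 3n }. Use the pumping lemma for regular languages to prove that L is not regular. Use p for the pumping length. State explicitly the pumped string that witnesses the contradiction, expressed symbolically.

a^{p+k} b^p

Assume L is regular. Let p be the pumping length given by the pumping lemma.
Take w = a^p b^p ∈ L (since p ≤ p ≤ 3p), with |w| = 2p ≥ p.
The pumping lemma gives a decomposition w = xyz where |xy| ≤ p and y is nonempty.
Because |xy| ≤ p and w begins with p copies of a, we have y = a^k with 1 ≤ k ≤ p.
Pump with i = 2: xy^2z = a^{p+k} b^p. Now n = p+k > p = m, so the condition n ≤ m fails. Thus xy^2z ∉ L.
This contradicts the pumping lemma, so L is not regular.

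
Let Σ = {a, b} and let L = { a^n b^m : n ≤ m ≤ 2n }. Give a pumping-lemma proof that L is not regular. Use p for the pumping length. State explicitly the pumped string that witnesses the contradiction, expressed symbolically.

a^{p+k} b^p

Assume L is regular. Let p be the pumping length given by the pumping lemma.
Take w = a^p b^p ∈ L (since p ≤ p ≤ 2p), with |w| = 2p ≥ p.
By the pumping lemma, w = xyz with |xy| ≤ p and |y| ≥ 1.
The first p characters of w are a's, so xy (and hence y) consists only of a's. Write y = a^k, 1 ≤ k ≤ p.
Pump with i = 2: xy^2z = a^{p+k} b^p. Now n = p+k > p = m, so the condition n ≤ m fails. Thus xy^2z ∉ L.
Contradiction. Therefore L is not regular.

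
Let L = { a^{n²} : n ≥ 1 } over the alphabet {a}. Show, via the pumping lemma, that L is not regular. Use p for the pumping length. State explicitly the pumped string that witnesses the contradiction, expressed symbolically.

a^{p²+k}

Assume L is regular; let p be its pumping constant.
Take w = a^{p²} ∈ L with |w| = p² ≥ p.
Write w = xyz as guaranteed by the lemma, with |xy| ≤ p and y is nonempty.
Then y = a^k for some k with 1 ≤ k ≤ p.
Pump with i = 2: xy^2z = a^{p²+k}. Since 1 ≤ k ≤ p, p² < p²+k ≤ p²+p < (p+1)², so p²+k lies strictly between consecutive squares and is not a perfect square. So xy^2z ∉ L.
This contradicts the pumping lemma, so L is not regular.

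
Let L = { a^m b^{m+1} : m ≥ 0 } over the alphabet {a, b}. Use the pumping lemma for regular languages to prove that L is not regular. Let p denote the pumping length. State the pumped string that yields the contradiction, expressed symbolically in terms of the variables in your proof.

Toward a contradiction, assume L is regular with pumping length p.
Take w = a^p b^{p+1}. Then w ∈ L and |w| = 2p+1 ≥ p.
Write w = xyz as guaranteed by the lemma, with |xy| ≤ p and y is nonempty.
The first p characters of w are a's, so xy (and hence y) consists only of a's. Write y = a^k, 1 ≤ k ≤ p.
Pump with i = 2: xy^2z = a^{p+k} b^{p+1}. For this to lie in L we would need p+1 = (p+k)+1, which forces k = 0. But k ≥ 1, so xy^2z ∉ L.
Contradiction. Therefore L is not regular.

a^{p+k} b^{p+1}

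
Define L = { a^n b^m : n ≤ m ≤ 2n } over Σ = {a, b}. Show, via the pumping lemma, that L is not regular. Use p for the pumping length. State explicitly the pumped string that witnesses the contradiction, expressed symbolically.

a^{p+k} b^p

Suppose for contradiction that L is regular, and let p be the pumping length.
Take w = a^p b^p ∈ L (since p ≤ p ≤ 2p), with |w| = 2p ≥ p.
Write w = xyz as guaranteed by the lemma, with |xy| ≤ p and |y| > 0.
Since the first p symbols of w are all a's and |xy| ≤ p, y lies entirely in the leading a-block: y = a^k for some k with 1 ≤ k ≤ p.
Pump with i = 2: xy^2z = a^{p+k} b^p. Now n = p+k > p = m, so the condition n ≤ m fails. Thus xy^2z ∉ L.
This contradicts the pumping lemma, so L is not regular.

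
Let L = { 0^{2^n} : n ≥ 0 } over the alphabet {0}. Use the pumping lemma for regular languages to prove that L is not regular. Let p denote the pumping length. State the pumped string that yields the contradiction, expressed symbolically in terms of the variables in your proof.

0^{2^p+k}

Assume L is regular; let p be its pumping constant.
Take w = 0^{2^p} ∈ L with |w| = 2^p ≥ p.
By the pumping lemma, w = xyz with |xy| ≤ p and |y| > 0.
Then y = 0^k for some k with 1 ≤ k ≤ p.
Pump with i = 2: xy^2z = 0^{2^p+k}. Since 1 ≤ k ≤ p < 2^p, we have 2^p < 2^p+k < 2^{p+1}, so 2^p+k is not a power of 2. So xy^2z ∉ L.
This contradicts the pumping lemma, so L is not regular.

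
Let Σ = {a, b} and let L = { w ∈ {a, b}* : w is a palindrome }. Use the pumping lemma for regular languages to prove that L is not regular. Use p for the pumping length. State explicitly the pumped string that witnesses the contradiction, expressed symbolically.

a^{p+k} b a^p

Assume L is regular. Let p be the pumping length given by the pumping lemma.
Take w = a^p b a^p, a palindrome of length 2p+1 ≥ p.
By the pumping lemma, w = xyz with |xy| ≤ p and |y| > 0.
Since the first p symbols of w are all a's and |xy| ≤ p, y lies entirely in the leading a-block: y = a^k for some k with 1 ≤ k ≤ p.
Pump with i = 2: xy^2z = a^{p+k} b a^p. Its reverse is a^p b a^{p+k}, which differs from xy^2z since k ≥ 1. So xy^2z is not a palindrome and xy^2z ∉ L.
This contradicts the pumping lemma, so L is not regular.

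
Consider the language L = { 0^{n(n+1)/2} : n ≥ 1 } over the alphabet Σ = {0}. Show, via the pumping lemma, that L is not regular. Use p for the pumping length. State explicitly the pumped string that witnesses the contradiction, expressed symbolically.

Toward a contradiction, assume L is regular with pumping length p.
Take w = 0^{p(p+1)/2} ∈ L with |w| = p(p+1)/2 ≥ p.
The pumping lemma gives a decomposition w = xyz where |xy| ≤ p and y is nonempty.
Then y = 0^k for some k with 1 ≤ k ≤ p.
Pump with i = 2: xy^2z = 0^{p(p+1)/2+k}. Since 1 ≤ k ≤ p, p(p+1)/2 < p(p+1)/2+k ≤ p(p+1)/2+p < (p+1)(p+2)/2, so p(p+1)/2+k is strictly between consecutive triangular numbers. So xy^2z ∉ L.
Contradiction. Therefore L is not regular.

0^{p(p+1)/2+k}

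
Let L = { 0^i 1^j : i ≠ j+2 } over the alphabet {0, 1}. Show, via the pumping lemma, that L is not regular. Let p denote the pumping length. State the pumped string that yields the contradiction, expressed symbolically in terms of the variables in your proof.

0^{p+p!} 1^{p+p!-2}

Assume L is regular; let p be its pumping constant.
Choose w = 0^p 1^{p+p!-2}. Since p ≠ (p+p!-2)+2 = p+p!, w ∈ L; and |w| ≥ p.
Write w = xyz as guaranteed by the lemma, with |xy| ≤ p and y is nonempty.
Since the first p symbols of w are all 0's and |xy| ≤ p, y lies entirely in the leading 0-block: y = 0^k for some k with 1 ≤ k ≤ p.
Since 1 ≤ k ≤ p, k divides p!; set t = 1 + p!/k. Then xy^t z has p + (p!/k)·k = p + p! copies of 0. Now the 0-count is p+p! and (1-count)+2 = (p+p!-2)+2 = p+p!, so i ≠ j+2 fails. So xy^t z = 0^{p+p!} 1^{p+p!-2} ∉ L.
This is a contradiction; hence L is not regular.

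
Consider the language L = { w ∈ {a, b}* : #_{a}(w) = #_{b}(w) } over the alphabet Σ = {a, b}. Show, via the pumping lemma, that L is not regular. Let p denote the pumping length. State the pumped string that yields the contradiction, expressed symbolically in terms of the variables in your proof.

a^{p+k} b^p

Assume L is regular; let p be its pumping constant.
Choose w = a^p b^p ∈ L with |w| = 2p ≥ p.
Write w = xyz as guaranteed by the lemma, with |xy| ≤ p and |y| ≥ 1.
Since the first p symbols of w are all a's and |xy| ≤ p, y lies entirely in the leading a-block: y = a^k for some k with 1 ≤ k ≤ p.
Pump with i = 2: xy^2z = a^{p+k} b^p has p+k occurrences of a but only p of b. Since k ≥ 1 the counts differ, so xy^2z ∉ L.
This contradicts the pumping lemma, so L is not regular.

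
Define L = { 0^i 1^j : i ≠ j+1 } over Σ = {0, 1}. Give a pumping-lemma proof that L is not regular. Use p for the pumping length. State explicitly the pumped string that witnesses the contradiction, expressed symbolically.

0^{p+p!} 1^{p+p!-1}

Assume L is regular; let p be its pumping constant.
Choose w = 0^p 1^{p+p!-1}. Since p ≠ (p+p!-1)+1 = p+p!, w ∈ L; and |w| ≥ p.
Write w = xyz as guaranteed by the lemma, with |xy| ≤ p and |y| ≥ 1.
Because |xy| ≤ p and w begins with p copies of 0, we have y = 0^k with 1 ≤ k ≤ p.
Since 1 ≤ k ≤ p, k divides p!; set t = 1 + p!/k. Then xy^t z has p + (p!/k)·k = p + p! copies of 0. Now the 0-count is p+p! and (1-count)+1 = (p+p!-1)+1 = p+p!, so i ≠ j+1 fails. So xy^t z = 0^{p+p!} 1^{p+p!-1} ∉ L.
This is a contradiction; hence L is not regular.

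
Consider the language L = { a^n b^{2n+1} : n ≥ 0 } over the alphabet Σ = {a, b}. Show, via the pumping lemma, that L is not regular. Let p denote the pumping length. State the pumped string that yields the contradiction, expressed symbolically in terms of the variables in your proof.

a^{p+k} b^{2p+1}

Assume L is regular. Let p be the pumping length given by the pumping lemma.
Let w = a^p b^{2p+1} ∈ L; note |w| = 3p+1 ≥ p.
By the pumping lemma, w = xyz with |xy| ≤ p and |y| > 0.
Because |xy| ≤ p and w begins with p copies of a, we have y = a^k with 1 ≤ k ≤ p.
Pump with i = 2: xy^2z = a^{p+k} b^{2p+1}. For this to lie in L we would need 2p+1 = 2(p+k)+1, which forces k = 0. But k ≥ 1, so xy^2z ∉ L.
Contradiction. Therefore L is not regular.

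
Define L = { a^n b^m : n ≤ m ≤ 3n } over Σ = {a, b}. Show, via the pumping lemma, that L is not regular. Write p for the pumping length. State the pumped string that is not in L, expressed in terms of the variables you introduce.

Toward a contradiction, assume L is regular with pumping length p.
Take w = a^p b^p ∈ L (since p ≤ p ≤ 3p), with |w| = 2p ≥ p.
The pumping lemma gives a decomposition w = xyz where |xy| ≤ p and y is nonempty.
Since the first p symbols of w are all a's and |xy| ≤ p, y lies entirely in the leading a-block: y = a^k for some k with 1 ≤ k ≤ p.
Pump with i = 2: xy^2z = a^{p+k} b^p. Now n = p+k > p = m, so the condition n ≤ m fails. Thus xy^2z ∉ L.
Contradiction. Therefore L is not regular.

a^{p+k} b^p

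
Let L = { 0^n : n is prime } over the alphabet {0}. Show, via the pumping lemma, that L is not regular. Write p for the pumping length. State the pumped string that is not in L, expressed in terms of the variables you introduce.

Suppose for contradiction that L is regular, and let p be the pumping length.
Let q be a prime with q ≥ p+2 (infinitely many primes exist), and take w = 0^q ∈ L with |w| = q ≥ p.
The pumping lemma gives a decomposition w = xyz where |xy| ≤ p and |y| > 0.
Then y = 0^k for some k with 1 ≤ k ≤ p.
Since 1 ≤ k ≤ p, |xz| = q-k. Pump with i = q+1: |xy^{q+1}z| = (q-k)+(q+1)k = q+qk = q(1+k), which is composite (both factors ≥ 2). So xy^{q+1}z = 0^{q(1+k)} ∉ L.
This contradicts the pumping lemma, so L is not regular.

0^{q(1+k)}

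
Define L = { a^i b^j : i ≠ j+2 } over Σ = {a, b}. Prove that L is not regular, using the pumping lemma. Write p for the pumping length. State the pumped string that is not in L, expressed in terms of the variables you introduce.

Assume L is regular; let p be its pumping constant.
Choose w = a^p b^{p+p!-2}. Since p ≠ (p+p!-2)+2 = p+p!, w ∈ L; and |w| ≥ p.
Write w = xyz as guaranteed by the lemma, with |xy| ≤ p and y is nonempty.
The first p characters of w are a's, so xy (and hence y) consists only of a's. Write y = a^k, 1 ≤ k ≤ p.
Since 1 ≤ k ≤ p, k divides p!; set t = 1 + p!/k. Then xy^t z has p + (p!/k)·k = p + p! copies of a. Now the a-count is p+p! and (b-count)+2 = (p+p!-2)+2 = p+p!, so i ≠ j+2 fails. So xy^t z = a^{p+p!} b^{p+p!-2} ∉ L.
This is a contradiction; hence L is not regular.

a^{p+p!} b^{p+p!-2}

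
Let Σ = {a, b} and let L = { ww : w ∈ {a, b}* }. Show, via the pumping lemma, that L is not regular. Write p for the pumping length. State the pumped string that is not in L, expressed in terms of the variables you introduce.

a^{p+k} b^p a^p b^p

Assume L is regular; let p be its pumping constant.
Take w = a^p b^p a^p b^p = uu where u = a^pb^p; then w ∈ L and |w| = 4p ≥ p.
The pumping lemma gives a decomposition w = xyz where |xy| ≤ p and |y| > 0.
Because |xy| ≤ p and w begins with p copies of a, we have y = a^k with 1 ≤ k ≤ p.
Pump with i = 2: xy^2z = a^{p+k} b^p a^p b^p, of length 4p+k. Suppose this equals vv. The string starts with a and ends with b, so v does too; thus the boundary between the two copies of v is a b→a transition. There is exactly one such transition, at position 2p+k, so |v| = 2p+k and |vv| = 4p+2k ≠ 4p+k since k ≥ 1. So xy^2z ∉ L.
This contradicts the pumping lemma, so L is not regular.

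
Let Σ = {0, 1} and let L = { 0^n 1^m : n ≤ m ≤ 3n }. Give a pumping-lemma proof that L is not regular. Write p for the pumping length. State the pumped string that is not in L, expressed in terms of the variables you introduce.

Assume L is regular. Let p be the pumping length given by the pumping lemma.
Take w = 0^p 1^p ∈ L (since p ≤ p ≤ 3p), with |w| = 2p ≥ p.
By the pumping lemma, w = xyz with |xy| ≤ p and |y| ≥ 1.
Because |xy| ≤ p and w begins with p copies of 0, we have y = 0^k with 1 ≤ k ≤ p.
Pump with i = 2: xy^2z = 0^{p+k} 1^p. Now n = p+k > p = m, so the condition n ≤ m fails. Thus xy^2z ∉ L.
This contradicts the pumping lemma, so L is not regular.

0^{p+k} 1^p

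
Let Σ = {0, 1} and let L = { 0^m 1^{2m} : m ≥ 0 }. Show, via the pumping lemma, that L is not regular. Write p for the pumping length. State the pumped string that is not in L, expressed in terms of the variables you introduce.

Toward a contradiction, assume L is regular with pumping length p.
Take w = 0^p 1^{2p}. Then w ∈ L and |w| = 3p ≥ p.
The pumping lemma gives a decomposition w = xyz where |xy| ≤ p and |y| > 0.
Since the first p symbols of w are all 0's and |xy| ≤ p, y lies entirely in the leading 0-block: y = 0^k for some k with 1 ≤ k ≤ p.
Pump with i = 2: xy^2z = 0^{p+k} 1^{2p}. For this to lie in L we would need 2p = 2(p+k), which forces k = 0. But k ≥ 1, so xy^2z ∉ L.
This is a contradiction; hence L is not regular.

0^{p+k} 1^{2p}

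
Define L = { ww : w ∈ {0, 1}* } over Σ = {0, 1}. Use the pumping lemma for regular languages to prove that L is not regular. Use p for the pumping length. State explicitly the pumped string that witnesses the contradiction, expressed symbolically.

Assume L is regular. Let p be the pumping length given by the pumping lemma.
Take w = 0^p 1^p 0^p 1^p = uu where u = 0^p1^p; then w ∈ L and |w| = 4p ≥ p.
Write w = xyz as guaranteed by the lemma, with |xy| ≤ p and |y| ≥ 1.
Since the first p symbols of w are all 0's and |xy| ≤ p, y lies entirely in the leading 0-block: y = 0^k for some k with 1 ≤ k ≤ p.
Pump with i = 2: xy^2z = 0^{p+k} 1^p 0^p 1^p, of length 4p+k. Suppose this equals vv. The string starts with 0 and ends with 1, so v does too; thus the boundary between the two copies of v is a 1→0 transition. There is exactly one such transition, at position 2p+k, so |v| = 2p+k and |vv| = 4p+2k ≠ 4p+k since k ≥ 1. So xy^2z ∉ L.
This contradicts the pumping lemma, so L is not regular.

0^{p+k} 1^p 0^p 1^p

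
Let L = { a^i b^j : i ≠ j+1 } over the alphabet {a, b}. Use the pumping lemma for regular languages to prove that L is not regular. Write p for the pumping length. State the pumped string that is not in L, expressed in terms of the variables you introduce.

Toward a contradiction, assume L is regular with pumping length p.
Choose w = a^p b^{p+p!-1}. Since p ≠ (p+p!-1)+1 = p+p!, w ∈ L; and |w| ≥ p.
Write w = xyz as guaranteed by the lemma, with |xy| ≤ p and y is nonempty.
Since the first p symbols of w are all a's and |xy| ≤ p, y lies entirely in the leading a-block: y = a^k for some k with 1 ≤ k ≤ p.
Since 1 ≤ k ≤ p, k divides p!; set t = 1 + p!/k. Then xy^t z has p + (p!/k)·k = p + p! copies of a. Now the a-count is p+p! and (b-count)+1 = (p+p!-1)+1 = p+p!, so i ≠ j+1 fails. So xy^t z = a^{p+p!} b^{p+p!-1} ∉ L.
This contradicts the pumping lemma, so L is not regular.

a^{p+p!} b^{p+p!-1}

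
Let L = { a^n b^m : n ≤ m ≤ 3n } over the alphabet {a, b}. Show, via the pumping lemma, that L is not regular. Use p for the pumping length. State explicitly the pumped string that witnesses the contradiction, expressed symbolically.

a^{p+k} b^p

Suppose for contradiction that L is regular, and let p be the pumping length.
Take w = a^p b^p ∈ L (since p ≤ p ≤ 3p), with |w| = 2p ≥ p.
By the pumping lemma, w = xyz with |xy| ≤ p and |y| ≥ 1.
Because |xy| ≤ p and w begins with p copies of a, we have y = a^k with 1 ≤ k ≤ p.
Pump with i = 2: xy^2z = a^{p+k} b^p. Now n = p+k > p = m, so the condition n ≤ m fails. Thus xy^2z ∉ L.
Contradiction. Therefore L is not regular.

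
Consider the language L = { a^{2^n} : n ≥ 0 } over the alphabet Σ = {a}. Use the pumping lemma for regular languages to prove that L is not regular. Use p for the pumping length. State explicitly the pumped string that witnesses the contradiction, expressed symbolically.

Toward a contradiction, assume L is regular with pumping length p.
Take w = a^{2^p} ∈ L with |w| = 2^p ≥ p.
The pumping lemma gives a decomposition w = xyz where |xy| ≤ p and |y| ≥ 1.
Then y = a^k for some k with 1 ≤ k ≤ p.
Pump with i = 2: xy^2z = a^{2^p+k}. Since 1 ≤ k ≤ p < 2^p, we have 2^p < 2^p+k < 2^{p+1}, so 2^p+k is not a power of 2. So xy^2z ∉ L.
This is a contradiction; hence L is not regular.

a^{2^p+k}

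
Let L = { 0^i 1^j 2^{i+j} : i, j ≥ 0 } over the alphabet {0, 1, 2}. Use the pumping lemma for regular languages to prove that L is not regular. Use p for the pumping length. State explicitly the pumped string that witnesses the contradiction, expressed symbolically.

Assume L is regular. Let p be the pumping length given by the pumping lemma.
Take w = 0^p 1^p 2^{2p} ∈ L (with i=j=p, i+j=2p), |w| = 4p ≥ p.
By the pumping lemma, w = xyz with |xy| ≤ p and |y| ≥ 1.
The first p characters of w are 0's, so xy (and hence y) consists only of 0's. Write y = 0^k, 1 ≤ k ≤ p.
Consider xy^2z = 0^{p+k} 1^p 2^{2p}. Now the 0- and 1-counts sum to 2p+k, but the 2-count is 2p ≠ 2p+k. So xy^2z ∉ L.
This is a contradiction; hence L is not regular.

0^{p+k} 1^p 2^{2p}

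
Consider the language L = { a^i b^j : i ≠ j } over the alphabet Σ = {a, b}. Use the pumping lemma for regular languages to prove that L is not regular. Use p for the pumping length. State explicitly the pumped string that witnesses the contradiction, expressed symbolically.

a^{p+p!} b^{p+p!}

Suppose for contradiction that L is regular, and let p be the pumping length.
Choose w = a^p b^{p+p!}. Since p ≠ p+p!, w ∈ L; and |w| ≥ p.
The pumping lemma gives a decomposition w = xyz where |xy| ≤ p and |y| > 0.
The first p characters of w are a's, so xy (and hence y) consists only of a's. Write y = a^k, 1 ≤ k ≤ p.
Since 1 ≤ k ≤ p, k divides p!; set t = 1 + p!/k. Then xy^t z has p + (p!/k)·k = p + p! copies of a. Now the a-count equals the b-count, so i ≠ j fails. So xy^t z = a^{p+p!} b^{p+p!} ∉ L.
This contradicts the pumping lemma, so L is not regular.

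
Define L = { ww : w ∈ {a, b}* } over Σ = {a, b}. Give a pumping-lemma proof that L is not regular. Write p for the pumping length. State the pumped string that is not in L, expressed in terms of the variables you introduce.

Assume L is regular; let p be its pumping constant.
Take w = a^p b^p a^p b^p = uu where u = a^pb^p; then w ∈ L and |w| = 4p ≥ p.
By the pumping lemma, w = xyz with |xy| ≤ p and |y| ≥ 1.
Because |xy| ≤ p and w begins with p copies of a, we have y = a^k with 1 ≤ k ≤ p.
Pump with i = 2: xy^2z = a^{p+k} b^p a^p b^p, of length 4p+k. Suppose this equals vv. The string starts with a and ends with b, so v does too; thus the boundary between the two copies of v is a b→a transition. There is exactly one such transition, at position 2p+k, so |v| = 2p+k and |vv| = 4p+2k ≠ 4p+k since k ≥ 1. So xy^2z ∉ L.
Contradiction. Therefore L is not regular.

a^{p+k} b^p a^p b^p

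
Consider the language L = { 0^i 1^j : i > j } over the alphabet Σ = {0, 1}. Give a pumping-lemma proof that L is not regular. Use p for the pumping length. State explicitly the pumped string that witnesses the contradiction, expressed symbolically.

0^{p+1-k} 1^p

Toward a contradiction, assume L is regular with pumping length p.
Choose w = 0^{p+1} 1^p ∈ L, with |w| = 2p+1 ≥ p.
Write w = xyz as guaranteed by the lemma, with |xy| ≤ p and |y| > 0.
Because |xy| ≤ p and w begins with p copies of 0, we have y = 0^k with 1 ≤ k ≤ p.
Consider xy^0z = xz = 0^{p+1-k} 1^p. Since k ≥ 1, the 0-count p+1-k is at most p, so i > j fails; thus xz ∉ L.
This is a contradiction; hence L is not regular.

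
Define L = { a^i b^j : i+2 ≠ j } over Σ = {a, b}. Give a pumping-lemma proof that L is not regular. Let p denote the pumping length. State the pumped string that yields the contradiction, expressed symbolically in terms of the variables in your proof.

a^{p+p!} b^{p+p!+2}

Assume L is regular; let p be its pumping constant.
Choose w = a^p b^{p+p!+2}. Since p ≠ (p+p!+2)-2 = p+p!, w ∈ L; and |w| ≥ p.
Write w = xyz as guaranteed by the lemma, with |xy| ≤ p and |y| ≥ 1.
The first p characters of w are a's, so xy (and hence y) consists only of a's. Write y = a^k, 1 ≤ k ≤ p.
Since 1 ≤ k ≤ p, k divides p!; set t = 1 + p!/k. Then xy^t z has p + (p!/k)·k = p + p! copies of a. Now the a-count is p+p! and (b-count)-2 = (p+p!+2)-2 = p+p!, so i+2 ≠ j fails. So xy^t z = a^{p+p!} b^{p+p!+2} ∉ L.
Contradiction. Therefore L is not regular.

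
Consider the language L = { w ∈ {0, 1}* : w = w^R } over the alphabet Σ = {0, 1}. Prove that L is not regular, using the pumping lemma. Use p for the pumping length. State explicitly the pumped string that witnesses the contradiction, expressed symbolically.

0^{p+k} 1 0^p

Assume L is regular; let p be its pumping constant.
Take w = 0^p 1 0^p, a palindrome of length 2p+1 ≥ p.
By the pumping lemma, w = xyz with |xy| ≤ p and y is nonempty.
The first p characters of w are 0's, so xy (and hence y) consists only of 0's. Write y = 0^k, 1 ≤ k ≤ p.
Pump with i = 2: xy^2z = 0^{p+k} 1 0^p. Its reverse is 0^p 1 0^{p+k}, which differs from xy^2z since k ≥ 1. So xy^2z is not a palindrome and xy^2z ∉ L.
Contradiction. Therefore L is not regular.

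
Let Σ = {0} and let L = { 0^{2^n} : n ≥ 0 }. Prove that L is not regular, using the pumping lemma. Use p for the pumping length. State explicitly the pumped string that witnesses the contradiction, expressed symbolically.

0^{2^p+k}

Assume L is regular; let p be its pumping constant.
Take w = 0^{2^p} ∈ L with |w| = 2^p ≥ p.
By the pumping lemma, w = xyz with |xy| ≤ p and y is nonempty.
Then y = 0^k for some k with 1 ≤ k ≤ p.
Pump with i = 2: xy^2z = 0^{2^p+k}. Since 1 ≤ k ≤ p < 2^p, we have 2^p < 2^p+k < 2^{p+1}, so 2^p+k is not a power of 2. So xy^2z ∉ L.
Contradiction. Therefore L is not regular.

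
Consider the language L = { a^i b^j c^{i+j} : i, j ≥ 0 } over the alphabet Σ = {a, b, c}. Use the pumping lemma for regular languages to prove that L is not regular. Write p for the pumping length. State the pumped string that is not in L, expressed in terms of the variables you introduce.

a^{p+k} b^p c^{2p}

Suppose for contradiction that L is regular, and let p be the pumping length.
Take w = a^p b^p c^{2p} ∈ L (with i=j=p, i+j=2p), |w| = 4p ≥ p.
By the pumping lemma, w = xyz with |xy| ≤ p and y is nonempty.
Because |xy| ≤ p and w begins with p copies of a, we have y = a^k with 1 ≤ k ≤ p.
Consider xy^2z = a^{p+k} b^p c^{2p}. Now the a- and b-counts sum to 2p+k, but the c-count is 2p ≠ 2p+k. So xy^2z ∉ L.
This contradicts the pumping lemma, so L is not regular.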